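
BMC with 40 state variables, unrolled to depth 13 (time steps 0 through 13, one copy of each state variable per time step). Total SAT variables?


BMC unrolls to depth k, creating one copy of each state var for steps 0..k.
Step count = 13 + 1 = 14 (steps 0 through 13)
Vars per step = 40
Total = 40 * 14 = 560

560


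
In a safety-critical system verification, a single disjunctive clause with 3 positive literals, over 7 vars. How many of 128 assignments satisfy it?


Step 1: Total=2^7=128
Step 2: Unsat when all 3 false: 2^4=16
Step 3: Sat=128-16=112

112


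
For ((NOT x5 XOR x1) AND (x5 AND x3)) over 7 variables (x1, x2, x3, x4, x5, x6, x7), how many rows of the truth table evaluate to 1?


Formula: ((NOT x5 XOR x1) AND (x5 AND x3)) over 7 vars (128 rows)
Evaluate each row (x1, x2, x3, x4, x5, x6, x7 as bits, MSB first):
  row 0 [0000000]: ((NOT 0 XOR 0) AND (0 AND 0)) -> 0
  row 1 [0000001]: ((NOT 0 XOR 0) AND (0 AND 0)) -> 0
  row 2 [0000010]: ((NOT 0 XOR 0) AND (0 AND 0)) -> 0
  row 3 [0000011]: ((NOT 0 XOR 0) AND (0 AND 0)) -> 0
  row 4 [0000100]: ((NOT 1 XOR 0) AND (1 AND 0)) -> 0
  (every remaining row is evaluated the same way; all 128 results are listed next)
Full result column, 8 rows per line (x1,x2,x3,x4 fixed per line; x5,x6,x7 runs 000..111 left to right):
  rows 0-7 [x1,x2,x3,x4=0000]: 00000000  (ones: 0)
  rows 8-15 [x1,x2,x3,x4=0001]: 00000000  (ones: 0)
  rows 16-23 [x1,x2,x3,x4=0010]: 00000000  (ones: 0)
  rows 24-31 [x1,x2,x3,x4=0011]: 00000000  (ones: 0)
  rows 32-39 [x1,x2,x3,x4=0100]: 00000000  (ones: 0)
  rows 40-47 [x1,x2,x3,x4=0101]: 00000000  (ones: 0)
  rows 48-55 [x1,x2,x3,x4=0110]: 00000000  (ones: 0)
  rows 56-63 [x1,x2,x3,x4=0111]: 00000000  (ones: 0)
  rows 64-71 [x1,x2,x3,x4=1000]: 00000000  (ones: 0)
  rows 72-79 [x1,x2,x3,x4=1001]: 00000000  (ones: 0)
  rows 80-87 [x1,x2,x3,x4=1010]: 00001111  (ones: 4)
  rows 88-95 [x1,x2,x3,x4=1011]: 00001111  (ones: 4)
  rows 96-103 [x1,x2,x3,x4=1100]: 00000000  (ones: 0)
  rows 104-111 [x1,x2,x3,x4=1101]: 00000000  (ones: 0)
  rows 112-119 [x1,x2,x3,x4=1110]: 00001111  (ones: 4)
  rows 120-127 [x1,x2,x3,x4=1111]: 00001111  (ones: 4)
Count of 1-rows = 0+0+0+0+0+0+0+0+0+0+4+4+0+0+4+4 = 16

16


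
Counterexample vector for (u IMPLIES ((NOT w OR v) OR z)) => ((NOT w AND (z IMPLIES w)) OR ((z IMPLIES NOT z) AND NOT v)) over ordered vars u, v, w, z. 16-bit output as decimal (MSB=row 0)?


F1 = (u IMPLIES ((NOT w OR v) OR z))
F2 = ((NOT w AND (z IMPLIES w)) OR ((z IMPLIES NOT z) AND NOT v))
Counterexample to F1=>F2 is where F1=1 and F2=0.
Evaluate each row (bits = u,v,w,z, MSB first):
  row 0 [0000]: F1=1 F2=1 -> F1&~F2 -> 0
  row 1 [0001]: F1=1 F2=0 -> F1&~F2 -> 1
  row 2 [0010]: F1=1 F2=1 -> F1&~F2 -> 0
  row 3 [0011]: F1=1 F2=0 -> F1&~F2 -> 1
  row 4 [0100]: F1=1 F2=1 -> F1&~F2 -> 0
  row 5 [0101]: F1=1 F2=0 -> F1&~F2 -> 1
  row 6 [0110]: F1=1 F2=0 -> F1&~F2 -> 1
  row 7 [0111]: F1=1 F2=0 -> F1&~F2 -> 1
  row 8 [1000]: F1=1 F2=1 -> F1&~F2 -> 0
  row 9 [1001]: F1=1 F2=0 -> F1&~F2 -> 1
  row 10 [1010]: F1=0 F2=1 -> F1&~F2 -> 0
  row 11 [1011]: F1=1 F2=0 -> F1&~F2 -> 1
  row 12 [1100]: F1=1 F2=1 -> F1&~F2 -> 0
  row 13 [1101]: F1=1 F2=0 -> F1&~F2 -> 1
  row 14 [1110]: F1=1 F2=0 -> F1&~F2 -> 1
  row 15 [1111]: F1=1 F2=0 -> F1&~F2 -> 1
Full result column, 4 rows per line (u,v fixed per line; w,z runs 00..11 left to right):
  rows 0-3 [u,v=00]: 0101  = hex 5
  rows 4-7 [u,v=01]: 0111  = hex 7
  rows 8-11 [u,v=10]: 0101  = hex 5
  rows 12-15 [u,v=11]: 0111  = hex 7
Counterexample vector (row 0 .. row 15) = 0101011101010111
Output column grouped in 4s = 0101 0111 0101 0111 = 0x5757
Convert to decimal digit by digit (value = value*16 + digit):
  5 -> 5
  5*16 + 7 = 87
  87*16 + 5 = 1397
  1397*16 + 7 = 22359
Decimal = 22359

22359


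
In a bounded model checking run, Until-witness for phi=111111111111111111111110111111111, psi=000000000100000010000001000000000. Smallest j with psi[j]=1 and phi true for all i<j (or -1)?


(phi U psi) at 0: need smallest j with psi[j]=1 and phi[i]=1 for all i in [0,j).
Scan from step 0:
  step 0: phi=1, psi=0 -> continue
  step 1: phi=1, psi=0 -> continue
  step 2: phi=1, psi=0 -> continue
  step 3: phi=1, psi=0 -> continue
  step 9: psi=1 and phi held for [0,9) -> witness found
Witness step = 9

9


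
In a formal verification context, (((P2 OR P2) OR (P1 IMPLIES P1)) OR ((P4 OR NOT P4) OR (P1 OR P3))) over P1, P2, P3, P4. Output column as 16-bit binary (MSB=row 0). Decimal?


Formula: (((P2 OR P2) OR (P1 IMPLIES P1)) OR ((P4 OR NOT P4) OR (P1 OR P3))) over P1, P2, P3, P4 (16 rows)
Evaluate each row (bits = P1,P2,P3,P4, MSB first):
  row 0 [0000]: (((0 OR 0) OR (0 IMPLIES 0)) OR ((0 OR NOT 0) OR (0 OR 0))) -> 1
  row 1 [0001]: (((0 OR 0) OR (0 IMPLIES 0)) OR ((1 OR NOT 1) OR (0 OR 0))) -> 1
  row 2 [0010]: (((0 OR 0) OR (0 IMPLIES 0)) OR ((0 OR NOT 0) OR (0 OR 1))) -> 1
  row 3 [0011]: (((0 OR 0) OR (0 IMPLIES 0)) OR ((1 OR NOT 1) OR (0 OR 1))) -> 1
  row 4 [0100]: (((1 OR 1) OR (0 IMPLIES 0)) OR ((0 OR NOT 0) OR (0 OR 0))) -> 1
  row 5 [0101]: (((1 OR 1) OR (0 IMPLIES 0)) OR ((1 OR NOT 1) OR (0 OR 0))) -> 1
  row 6 [0110]: (((1 OR 1) OR (0 IMPLIES 0)) OR ((0 OR NOT 0) OR (0 OR 1))) -> 1
  row 7 [0111]: (((1 OR 1) OR (0 IMPLIES 0)) OR ((1 OR NOT 1) OR (0 OR 1))) -> 1
  row 8 [1000]: (((0 OR 0) OR (1 IMPLIES 1)) OR ((0 OR NOT 0) OR (1 OR 0))) -> 1
  row 9 [1001]: (((0 OR 0) OR (1 IMPLIES 1)) OR ((1 OR NOT 1) OR (1 OR 0))) -> 1
  row 10 [1010]: (((0 OR 0) OR (1 IMPLIES 1)) OR ((0 OR NOT 0) OR (1 OR 1))) -> 1
  row 11 [1011]: (((0 OR 0) OR (1 IMPLIES 1)) OR ((1 OR NOT 1) OR (1 OR 1))) -> 1
  row 12 [1100]: (((1 OR 1) OR (1 IMPLIES 1)) OR ((0 OR NOT 0) OR (1 OR 0))) -> 1
  row 13 [1101]: (((1 OR 1) OR (1 IMPLIES 1)) OR ((1 OR NOT 1) OR (1 OR 0))) -> 1
  row 14 [1110]: (((1 OR 1) OR (1 IMPLIES 1)) OR ((0 OR NOT 0) OR (1 OR 1))) -> 1
  row 15 [1111]: (((1 OR 1) OR (1 IMPLIES 1)) OR ((1 OR NOT 1) OR (1 OR 1))) -> 1
Full result column, 4 rows per line (P1,P2 fixed per line; P3,P4 runs 00..11 left to right):
  rows 0-3 [P1,P2=00]: 1111  = hex F
  rows 4-7 [P1,P2=01]: 1111  = hex F
  rows 8-11 [P1,P2=10]: 1111  = hex F
  rows 12-15 [P1,P2=11]: 1111  = hex F
Output column (row 0 .. row 15) = 1111111111111111
Output column grouped in 4s = 1111 1111 1111 1111 = 0xFFFF
Convert to decimal digit by digit (value = value*16 + digit):
  F -> 15
  15*16 + 15 (F) = 255
  255*16 + 15 (F) = 4095
  4095*16 + 15 (F) = 65535
Decimal = 65535

65535


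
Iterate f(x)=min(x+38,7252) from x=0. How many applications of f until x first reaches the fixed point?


Step 1: x=0, cap=7252, increment=38
Step 2: x grows by 38 each step until capped at 7252; fixed point is x=7252
Step 3: iterations = ceil(7252/38) = 191

191


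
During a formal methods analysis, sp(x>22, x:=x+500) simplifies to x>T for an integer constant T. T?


Formula: sp(P, x:=E) = exists old_x. (x = E[old_x/x]) AND P[old_x/x] (old_x is the value of x before the assignment; eliminate old_x by solving x = E[old_x/x] for old_x)
Step 1: Precondition P: x>22, i.e. old_x > 22
Step 2: Assignment gives x = old_x + 500, so old_x = x - 500
Step 3: Substitute into P: x - 500 > 22
Step 4: Simplify: x > 22+500 = 522

522


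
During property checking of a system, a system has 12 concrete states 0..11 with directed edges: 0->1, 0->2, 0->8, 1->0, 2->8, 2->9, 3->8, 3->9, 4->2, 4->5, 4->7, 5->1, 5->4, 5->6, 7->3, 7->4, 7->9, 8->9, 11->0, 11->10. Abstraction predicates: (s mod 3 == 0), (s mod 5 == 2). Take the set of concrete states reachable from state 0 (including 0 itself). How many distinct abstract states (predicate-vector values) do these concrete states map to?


BFS from 0:
Concrete reachable: {0, 1, 2, 8, 9}
Abstract via predicates (s mod 3 == 0), (s mod 5 == 2):
  (0,0) <- {1, 8}
  (0,1) <- {2}
  (1,0) <- {0, 9}
Distinct abstract states = 3

3


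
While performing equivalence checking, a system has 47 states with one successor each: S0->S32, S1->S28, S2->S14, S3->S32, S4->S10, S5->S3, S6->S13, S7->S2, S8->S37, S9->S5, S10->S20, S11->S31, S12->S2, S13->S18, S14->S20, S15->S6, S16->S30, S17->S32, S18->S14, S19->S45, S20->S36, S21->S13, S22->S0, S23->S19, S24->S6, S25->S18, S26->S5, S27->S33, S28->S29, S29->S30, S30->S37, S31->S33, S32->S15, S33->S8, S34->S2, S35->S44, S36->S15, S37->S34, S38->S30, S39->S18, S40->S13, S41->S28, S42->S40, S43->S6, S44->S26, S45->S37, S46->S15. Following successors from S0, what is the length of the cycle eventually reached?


Trace from S0 until a state repeats:
  S0 -> S32 -> S15 -> S6 -> S13 -> S18 -> S14 -> S20 -> S36 -> S15
S15 first seen at step 2, revisited at step 9.
Cycle length = 9 - 2 = 7

7


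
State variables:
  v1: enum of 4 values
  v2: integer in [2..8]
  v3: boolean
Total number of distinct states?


State space = product of domain sizes of all variables.
Domain sizes:
  v1 (enum of 4 values): 4
  v2 (integer in [2..8]): 7
  v3 (boolean): 2
Product = 4 * 7 * 2 = 56

56


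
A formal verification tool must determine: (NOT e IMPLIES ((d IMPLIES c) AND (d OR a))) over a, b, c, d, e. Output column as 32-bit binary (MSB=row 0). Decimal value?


Formula: (NOT e IMPLIES ((d IMPLIES c) AND (d OR a))) over a, b, c, d, e (32 rows)
Evaluate each row (bits = a,b,c,d,e, MSB first):
  row 0 [00000]: (NOT 0 IMPLIES ((0 IMPLIES 0) AND (0 OR 0))) -> 0
  row 1 [00001]: (NOT 1 IMPLIES ((0 IMPLIES 0) AND (0 OR 0))) -> 1
  row 2 [00010]: (NOT 0 IMPLIES ((1 IMPLIES 0) AND (1 OR 0))) -> 0
  row 3 [00011]: (NOT 1 IMPLIES ((1 IMPLIES 0) AND (1 OR 0))) -> 1
  row 4 [00100]: (NOT 0 IMPLIES ((0 IMPLIES 1) AND (0 OR 0))) -> 0
  row 5 [00101]: (NOT 1 IMPLIES ((0 IMPLIES 1) AND (0 OR 0))) -> 1
  row 6 [00110]: (NOT 0 IMPLIES ((1 IMPLIES 1) AND (1 OR 0))) -> 1
  row 7 [00111]: (NOT 1 IMPLIES ((1 IMPLIES 1) AND (1 OR 0))) -> 1
  row 8 [01000]: (NOT 0 IMPLIES ((0 IMPLIES 0) AND (0 OR 0))) -> 0
  row 9 [01001]: (NOT 1 IMPLIES ((0 IMPLIES 0) AND (0 OR 0))) -> 1
  row 10 [01010]: (NOT 0 IMPLIES ((1 IMPLIES 0) AND (1 OR 0))) -> 0
  row 11 [01011]: (NOT 1 IMPLIES ((1 IMPLIES 0) AND (1 OR 0))) -> 1
  row 12 [01100]: (NOT 0 IMPLIES ((0 IMPLIES 1) AND (0 OR 0))) -> 0
  row 13 [01101]: (NOT 1 IMPLIES ((0 IMPLIES 1) AND (0 OR 0))) -> 1
  row 14 [01110]: (NOT 0 IMPLIES ((1 IMPLIES 1) AND (1 OR 0))) -> 1
  row 15 [01111]: (NOT 1 IMPLIES ((1 IMPLIES 1) AND (1 OR 0))) -> 1
  row 16 [10000]: (NOT 0 IMPLIES ((0 IMPLIES 0) AND (0 OR 1))) -> 1
  row 17 [10001]: (NOT 1 IMPLIES ((0 IMPLIES 0) AND (0 OR 1))) -> 1
  row 18 [10010]: (NOT 0 IMPLIES ((1 IMPLIES 0) AND (1 OR 1))) -> 0
  row 19 [10011]: (NOT 1 IMPLIES ((1 IMPLIES 0) AND (1 OR 1))) -> 1
  row 20 [10100]: (NOT 0 IMPLIES ((0 IMPLIES 1) AND (0 OR 1))) -> 1
  row 21 [10101]: (NOT 1 IMPLIES ((0 IMPLIES 1) AND (0 OR 1))) -> 1
  row 22 [10110]: (NOT 0 IMPLIES ((1 IMPLIES 1) AND (1 OR 1))) -> 1
  row 23 [10111]: (NOT 1 IMPLIES ((1 IMPLIES 1) AND (1 OR 1))) -> 1
  row 24 [11000]: (NOT 0 IMPLIES ((0 IMPLIES 0) AND (0 OR 1))) -> 1
  row 25 [11001]: (NOT 1 IMPLIES ((0 IMPLIES 0) AND (0 OR 1))) -> 1
  row 26 [11010]: (NOT 0 IMPLIES ((1 IMPLIES 0) AND (1 OR 1))) -> 0
  row 27 [11011]: (NOT 1 IMPLIES ((1 IMPLIES 0) AND (1 OR 1))) -> 1
  row 28 [11100]: (NOT 0 IMPLIES ((0 IMPLIES 1) AND (0 OR 1))) -> 1
  row 29 [11101]: (NOT 1 IMPLIES ((0 IMPLIES 1) AND (0 OR 1))) -> 1
  row 30 [11110]: (NOT 0 IMPLIES ((1 IMPLIES 1) AND (1 OR 1))) -> 1
  row 31 [11111]: (NOT 1 IMPLIES ((1 IMPLIES 1) AND (1 OR 1))) -> 1
Full result column, 4 rows per line (a,b,c fixed per line; d,e runs 00..11 left to right):
  rows 0-3 [a,b,c=000]: 0101  = hex 5
  rows 4-7 [a,b,c=001]: 0111  = hex 7
  rows 8-11 [a,b,c=010]: 0101  = hex 5
  rows 12-15 [a,b,c=011]: 0111  = hex 7
  rows 16-19 [a,b,c=100]: 1101  = hex D
  rows 20-23 [a,b,c=101]: 1111  = hex F
  rows 24-27 [a,b,c=110]: 1101  = hex D
  rows 28-31 [a,b,c=111]: 1111  = hex F
Output column (row 0 .. row 31) = 01010111010101111101111111011111
Output column grouped in 4s = 0101 0111 0101 0111 1101 1111 1101 1111 = 0x5757DFDF
Convert to decimal digit by digit (value = value*16 + digit):
  5 -> 5
  5*16 + 7 = 87
  87*16 + 5 = 1397
  1397*16 + 7 = 22359
  22359*16 + 13 (D) = 357757
  357757*16 + 15 (F) = 5724127
  5724127*16 + 13 (D) = 91586045
  91586045*16 + 15 (F) = 1465376735
Decimal = 1465376735

1465376735


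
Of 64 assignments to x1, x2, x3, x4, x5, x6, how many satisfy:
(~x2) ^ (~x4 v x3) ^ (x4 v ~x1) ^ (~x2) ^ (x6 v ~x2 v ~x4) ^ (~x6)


CNF with 6 clauses over 6 vars (64 assignments).
An assignment satisfies CNF iff every clause has >=1 true literal.
Check each row (bits = x1,x2,x3,x4,x5,x6; clause T/F shown):
  row 0 [000000]: clauses=TTTTTT -> 1
  row 1 [000001]: clauses=TTTTTF -> 0
  row 2 [000010]: clauses=TTTTTT -> 1
  row 3 [000011]: clauses=TTTTTF -> 0
  row 4 [000100]: clauses=TFTTTT -> 0
  (every remaining row is evaluated the same way; all 64 results are listed next)
Full result column, 8 rows per line (x1,x2,x3 fixed per line; x4,x5,x6 runs 000..111 left to right):
  rows 0-7 [x1,x2,x3=000]: 10100000  (ones: 2)
  rows 8-15 [x1,x2,x3=001]: 10101010  (ones: 4)
  rows 16-23 [x1,x2,x3=010]: 00000000  (ones: 0)
  rows 24-31 [x1,x2,x3=011]: 00000000  (ones: 0)
  rows 32-39 [x1,x2,x3=100]: 00000000  (ones: 0)
  rows 40-47 [x1,x2,x3=101]: 00001010  (ones: 2)
  rows 48-55 [x1,x2,x3=110]: 00000000  (ones: 0)
  rows 56-63 [x1,x2,x3=111]: 00000000  (ones: 0)
Satisfying assignments = 2+4+0+0+0+2+0+0 = 8

8


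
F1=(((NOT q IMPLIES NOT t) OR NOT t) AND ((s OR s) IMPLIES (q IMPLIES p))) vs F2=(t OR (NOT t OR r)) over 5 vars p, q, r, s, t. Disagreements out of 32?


F1 = (((NOT q IMPLIES NOT t) OR NOT t) AND ((s OR s) IMPLIES (q IMPLIES p)))
F2 = (t OR (NOT t OR r))
Evaluate both on each of 32 rows (bits = p,q,r,s,t):
  row 0 [00000]: F1=1 F2=1 -> 0
  row 1 [00001]: F1=0 F2=1 (differ) -> 1
  row 2 [00010]: F1=1 F2=1 -> 0
  row 3 [00011]: F1=0 F2=1 (differ) -> 1
  row 4 [00100]: F1=1 F2=1 -> 0
  row 5 [00101]: F1=0 F2=1 (differ) -> 1
  row 6 [00110]: F1=1 F2=1 -> 0
  row 7 [00111]: F1=0 F2=1 (differ) -> 1
  row 8 [01000]: F1=1 F2=1 -> 0
  row 9 [01001]: F1=1 F2=1 -> 0
  row 10 [01010]: F1=0 F2=1 (differ) -> 1
  row 11 [01011]: F1=0 F2=1 (differ) -> 1
  row 12 [01100]: F1=1 F2=1 -> 0
  row 13 [01101]: F1=1 F2=1 -> 0
  row 14 [01110]: F1=0 F2=1 (differ) -> 1
  row 15 [01111]: F1=0 F2=1 (differ) -> 1
  row 16 [10000]: F1=1 F2=1 -> 0
  row 17 [10001]: F1=0 F2=1 (differ) -> 1
  row 18 [10010]: F1=1 F2=1 -> 0
  row 19 [10011]: F1=0 F2=1 (differ) -> 1
  row 20 [10100]: F1=1 F2=1 -> 0
  row 21 [10101]: F1=0 F2=1 (differ) -> 1
  row 22 [10110]: F1=1 F2=1 -> 0
  row 23 [10111]: F1=0 F2=1 (differ) -> 1
  row 24 [11000]: F1=1 F2=1 -> 0
  row 25 [11001]: F1=1 F2=1 -> 0
  row 26 [11010]: F1=1 F2=1 -> 0
  row 27 [11011]: F1=1 F2=1 -> 0
  row 28 [11100]: F1=1 F2=1 -> 0
  row 29 [11101]: F1=1 F2=1 -> 0
  row 30 [11110]: F1=1 F2=1 -> 0
  row 31 [11111]: F1=1 F2=1 -> 0
Full result column, 8 rows per line (p,q fixed per line; r,s,t runs 000..111 left to right):
  rows 0-7 [p,q=00]: 01010101  (ones: 4)
  rows 8-15 [p,q=01]: 00110011  (ones: 4)
  rows 16-23 [p,q=10]: 01010101  (ones: 4)
  rows 24-31 [p,q=11]: 00000000  (ones: 0)
Disagreements = 4+4+4+0 = 12

12


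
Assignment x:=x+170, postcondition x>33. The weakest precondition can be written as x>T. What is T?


Formula: wp(x:=E, P) = P[E/x] (substitute E for x in postcondition)
Step 1: Postcondition: x>33
Step 2: Substitute x+170 for x: x+170>33
Step 3: Solve for x: x > 33-170 = -137

-137


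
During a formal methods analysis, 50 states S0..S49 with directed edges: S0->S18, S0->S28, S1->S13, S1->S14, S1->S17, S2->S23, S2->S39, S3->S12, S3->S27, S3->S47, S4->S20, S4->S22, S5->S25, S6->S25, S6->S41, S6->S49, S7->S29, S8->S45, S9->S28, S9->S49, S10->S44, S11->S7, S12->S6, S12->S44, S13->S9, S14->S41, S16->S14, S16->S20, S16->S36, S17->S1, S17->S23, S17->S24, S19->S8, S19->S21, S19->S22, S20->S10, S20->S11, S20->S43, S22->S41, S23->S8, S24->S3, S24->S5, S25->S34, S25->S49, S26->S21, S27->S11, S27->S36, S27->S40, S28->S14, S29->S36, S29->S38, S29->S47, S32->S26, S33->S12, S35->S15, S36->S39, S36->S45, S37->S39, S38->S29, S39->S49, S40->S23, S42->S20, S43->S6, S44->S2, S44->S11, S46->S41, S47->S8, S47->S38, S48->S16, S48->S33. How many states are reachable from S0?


BFS from S0:
  layer 0: {S0}
  layer 1: {S18, S28}
  layer 2: {S14}
  layer 3: {S41}
Reachable set: {S0, S14, S18, S28, S41}
Count = 5

5


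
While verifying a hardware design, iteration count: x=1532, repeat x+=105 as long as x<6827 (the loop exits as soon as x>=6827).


Step 1: x goes from 1532 toward 6827 by 105; the body runs while x<6827, so iterations = ceil((bound-start)/step)
Step 2: Distance=5295
Step 3: ceil(5295/105)=51

51


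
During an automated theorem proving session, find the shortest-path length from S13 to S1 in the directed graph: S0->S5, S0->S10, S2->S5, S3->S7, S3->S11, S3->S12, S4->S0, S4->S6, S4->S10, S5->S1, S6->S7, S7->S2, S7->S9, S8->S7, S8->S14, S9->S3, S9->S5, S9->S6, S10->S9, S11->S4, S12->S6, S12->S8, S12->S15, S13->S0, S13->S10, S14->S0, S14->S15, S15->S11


BFS layer-by-layer from S13:
  dist 0: {S13}
  dist 1: {S0, S10}
  dist 2: {S5, S9}
  dist 3: {S1, S3, S6}
  -> S1 reached at distance 3
Shortest path length = 3

3


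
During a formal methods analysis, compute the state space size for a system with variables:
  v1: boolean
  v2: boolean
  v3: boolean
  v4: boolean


State space = product of domain sizes of all variables.
Domain sizes:
  v1 (boolean): 2
  v2 (boolean): 2
  v3 (boolean): 2
  v4 (boolean): 2
Product = 2 * 2 * 2 * 2 = 16

16


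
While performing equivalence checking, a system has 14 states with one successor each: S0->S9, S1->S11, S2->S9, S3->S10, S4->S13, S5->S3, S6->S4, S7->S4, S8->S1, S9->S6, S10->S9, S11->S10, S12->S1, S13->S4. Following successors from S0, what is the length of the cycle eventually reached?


Trace from S0 until a state repeats:
  S0 -> S9 -> S6 -> S4 -> S13 -> S4
S4 first seen at step 3, revisited at step 5.
Cycle length = 5 - 3 = 2

2


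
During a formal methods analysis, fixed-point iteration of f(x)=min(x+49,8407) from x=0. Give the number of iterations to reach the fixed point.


Step 1: x=0, cap=8407, increment=49
Step 2: x grows by 49 each step until capped at 8407; fixed point is x=8407
Step 3: iterations = ceil(8407/49) = 172

172


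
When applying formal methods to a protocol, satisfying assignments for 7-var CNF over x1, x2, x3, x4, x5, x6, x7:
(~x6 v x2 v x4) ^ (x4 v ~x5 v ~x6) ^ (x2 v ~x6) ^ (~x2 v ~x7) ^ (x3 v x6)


CNF with 5 clauses over 7 vars (128 assignments).
An assignment satisfies CNF iff every clause has >=1 true literal.
Check each row (bits = x1,x2,x3,x4,x5,x6,x7; clause T/F shown):
  row 0 [0000000]: clauses=TTTTF -> 0
  row 1 [0000001]: clauses=TTTTF -> 0
  row 2 [0000010]: clauses=FTFTT -> 0
  row 3 [0000011]: clauses=FTFTT -> 0
  row 4 [0000100]: clauses=TTTTF -> 0
  (every remaining row is evaluated the same way; all 128 results are listed next)
Full result column, 8 rows per line (x1,x2,x3,x4 fixed per line; x5,x6,x7 runs 000..111 left to right):
  rows 0-7 [x1,x2,x3,x4=0000]: 00000000  (ones: 0)
  rows 8-15 [x1,x2,x3,x4=0001]: 00000000  (ones: 0)
  rows 16-23 [x1,x2,x3,x4=0010]: 11001100  (ones: 4)
  rows 24-31 [x1,x2,x3,x4=0011]: 11001100  (ones: 4)
  rows 32-39 [x1,x2,x3,x4=0100]: 00100000  (ones: 1)
  rows 40-47 [x1,x2,x3,x4=0101]: 00100010  (ones: 2)
  rows 48-55 [x1,x2,x3,x4=0110]: 10101000  (ones: 3)
  rows 56-63 [x1,x2,x3,x4=0111]: 10101010  (ones: 4)
  rows 64-71 [x1,x2,x3,x4=1000]: 00000000  (ones: 0)
  rows 72-79 [x1,x2,x3,x4=1001]: 00000000  (ones: 0)
  rows 80-87 [x1,x2,x3,x4=1010]: 11001100  (ones: 4)
  rows 88-95 [x1,x2,x3,x4=1011]: 11001100  (ones: 4)
  rows 96-103 [x1,x2,x3,x4=1100]: 00100000  (ones: 1)
  rows 104-111 [x1,x2,x3,x4=1101]: 00100010  (ones: 2)
  rows 112-119 [x1,x2,x3,x4=1110]: 10101000  (ones: 3)
  rows 120-127 [x1,x2,x3,x4=1111]: 10101010  (ones: 4)
Satisfying assignments = 0+0+4+4+1+2+3+4+0+0+4+4+1+2+3+4 = 36

36


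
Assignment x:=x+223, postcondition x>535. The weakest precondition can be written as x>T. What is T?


Formula: wp(x:=E, P) = P[E/x] (substitute E for x in postcondition)
Step 1: Postcondition: x>535
Step 2: Substitute x+223 for x: x+223>535
Step 3: Solve for x: x > 535-223 = 312

312


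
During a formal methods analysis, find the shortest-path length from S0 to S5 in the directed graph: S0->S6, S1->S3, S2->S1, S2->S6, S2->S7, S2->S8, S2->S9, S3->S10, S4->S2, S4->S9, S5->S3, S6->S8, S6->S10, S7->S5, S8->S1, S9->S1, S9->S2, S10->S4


BFS layer-by-layer from S0:
  dist 0: {S0}
  dist 1: {S6}
  dist 2: {S8, S10}
  dist 3: {S1, S4}
  dist 4: {S2, S3, S9}
  dist 5: {S7}
  dist 6: {S5}
  -> S5 reached at distance 6
Shortest path length = 6

6


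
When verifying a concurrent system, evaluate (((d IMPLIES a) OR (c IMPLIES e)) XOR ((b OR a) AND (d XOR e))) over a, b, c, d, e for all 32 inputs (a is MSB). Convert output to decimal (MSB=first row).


Formula: (((d IMPLIES a) OR (c IMPLIES e)) XOR ((b OR a) AND (d XOR e))) over a, b, c, d, e (32 rows)
Evaluate each row (bits = a,b,c,d,e, MSB first):
  row 0 [00000]: (((0 IMPLIES 0) OR (0 IMPLIES 0)) XOR ((0 OR 0) AND (0 XOR 0))) -> 1
  row 1 [00001]: (((0 IMPLIES 0) OR (0 IMPLIES 1)) XOR ((0 OR 0) AND (0 XOR 1))) -> 1
  row 2 [00010]: (((1 IMPLIES 0) OR (0 IMPLIES 0)) XOR ((0 OR 0) AND (1 XOR 0))) -> 1
  row 3 [00011]: (((1 IMPLIES 0) OR (0 IMPLIES 1)) XOR ((0 OR 0) AND (1 XOR 1))) -> 1
  row 4 [00100]: (((0 IMPLIES 0) OR (1 IMPLIES 0)) XOR ((0 OR 0) AND (0 XOR 0))) -> 1
  row 5 [00101]: (((0 IMPLIES 0) OR (1 IMPLIES 1)) XOR ((0 OR 0) AND (0 XOR 1))) -> 1
  row 6 [00110]: (((1 IMPLIES 0) OR (1 IMPLIES 0)) XOR ((0 OR 0) AND (1 XOR 0))) -> 0
  row 7 [00111]: (((1 IMPLIES 0) OR (1 IMPLIES 1)) XOR ((0 OR 0) AND (1 XOR 1))) -> 1
  row 8 [01000]: (((0 IMPLIES 0) OR (0 IMPLIES 0)) XOR ((1 OR 0) AND (0 XOR 0))) -> 1
  row 9 [01001]: (((0 IMPLIES 0) OR (0 IMPLIES 1)) XOR ((1 OR 0) AND (0 XOR 1))) -> 0
  row 10 [01010]: (((1 IMPLIES 0) OR (0 IMPLIES 0)) XOR ((1 OR 0) AND (1 XOR 0))) -> 0
  row 11 [01011]: (((1 IMPLIES 0) OR (0 IMPLIES 1)) XOR ((1 OR 0) AND (1 XOR 1))) -> 1
  row 12 [01100]: (((0 IMPLIES 0) OR (1 IMPLIES 0)) XOR ((1 OR 0) AND (0 XOR 0))) -> 1
  row 13 [01101]: (((0 IMPLIES 0) OR (1 IMPLIES 1)) XOR ((1 OR 0) AND (0 XOR 1))) -> 0
  row 14 [01110]: (((1 IMPLIES 0) OR (1 IMPLIES 0)) XOR ((1 OR 0) AND (1 XOR 0))) -> 1
  row 15 [01111]: (((1 IMPLIES 0) OR (1 IMPLIES 1)) XOR ((1 OR 0) AND (1 XOR 1))) -> 1
  row 16 [10000]: (((0 IMPLIES 1) OR (0 IMPLIES 0)) XOR ((0 OR 1) AND (0 XOR 0))) -> 1
  row 17 [10001]: (((0 IMPLIES 1) OR (0 IMPLIES 1)) XOR ((0 OR 1) AND (0 XOR 1))) -> 0
  row 18 [10010]: (((1 IMPLIES 1) OR (0 IMPLIES 0)) XOR ((0 OR 1) AND (1 XOR 0))) -> 0
  row 19 [10011]: (((1 IMPLIES 1) OR (0 IMPLIES 1)) XOR ((0 OR 1) AND (1 XOR 1))) -> 1
  row 20 [10100]: (((0 IMPLIES 1) OR (1 IMPLIES 0)) XOR ((0 OR 1) AND (0 XOR 0))) -> 1
  row 21 [10101]: (((0 IMPLIES 1) OR (1 IMPLIES 1)) XOR ((0 OR 1) AND (0 XOR 1))) -> 0
  row 22 [10110]: (((1 IMPLIES 1) OR (1 IMPLIES 0)) XOR ((0 OR 1) AND (1 XOR 0))) -> 0
  row 23 [10111]: (((1 IMPLIES 1) OR (1 IMPLIES 1)) XOR ((0 OR 1) AND (1 XOR 1))) -> 1
  row 24 [11000]: (((0 IMPLIES 1) OR (0 IMPLIES 0)) XOR ((1 OR 1) AND (0 XOR 0))) -> 1
  row 25 [11001]: (((0 IMPLIES 1) OR (0 IMPLIES 1)) XOR ((1 OR 1) AND (0 XOR 1))) -> 0
  row 26 [11010]: (((1 IMPLIES 1) OR (0 IMPLIES 0)) XOR ((1 OR 1) AND (1 XOR 0))) -> 0
  row 27 [11011]: (((1 IMPLIES 1) OR (0 IMPLIES 1)) XOR ((1 OR 1) AND (1 XOR 1))) -> 1
  row 28 [11100]: (((0 IMPLIES 1) OR (1 IMPLIES 0)) XOR ((1 OR 1) AND (0 XOR 0))) -> 1
  row 29 [11101]: (((0 IMPLIES 1) OR (1 IMPLIES 1)) XOR ((1 OR 1) AND (0 XOR 1))) -> 0
  row 30 [11110]: (((1 IMPLIES 1) OR (1 IMPLIES 0)) XOR ((1 OR 1) AND (1 XOR 0))) -> 0
  row 31 [11111]: (((1 IMPLIES 1) OR (1 IMPLIES 1)) XOR ((1 OR 1) AND (1 XOR 1))) -> 1
Full result column, 4 rows per line (a,b,c fixed per line; d,e runs 00..11 left to right):
  rows 0-3 [a,b,c=000]: 1111  = hex F
  rows 4-7 [a,b,c=001]: 1101  = hex D
  rows 8-11 [a,b,c=010]: 1001  = hex 9
  rows 12-15 [a,b,c=011]: 1011  = hex B
  rows 16-19 [a,b,c=100]: 1001  = hex 9
  rows 20-23 [a,b,c=101]: 1001  = hex 9
  rows 24-27 [a,b,c=110]: 1001  = hex 9
  rows 28-31 [a,b,c=111]: 1001  = hex 9
Output column (row 0 .. row 31) = 11111101100110111001100110011001
Output column grouped in 4s = 1111 1101 1001 1011 1001 1001 1001 1001 = 0xFD9B9999
Convert to decimal digit by digit (value = value*16 + digit):
  F -> 15
  15*16 + 13 (D) = 253
  253*16 + 9 = 4057
  4057*16 + 11 (B) = 64923
  64923*16 + 9 = 1038777
  1038777*16 + 9 = 16620441
  16620441*16 + 9 = 265927065
  265927065*16 + 9 = 4254833049
Decimal = 4254833049

4254833049


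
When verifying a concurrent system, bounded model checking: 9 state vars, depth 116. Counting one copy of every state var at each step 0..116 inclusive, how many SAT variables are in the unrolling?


BMC unrolls to depth k, creating one copy of each state var for steps 0..k.
Step count = 116 + 1 = 117 (steps 0 through 116)
Vars per step = 9
Total = 9 * 117 = 1053

1053


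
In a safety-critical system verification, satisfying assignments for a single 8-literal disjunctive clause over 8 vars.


Step 1: Total=2^8=256
Step 2: Unsat when all 8 false: 2^0=1
Step 3: Sat=256-1=255

255


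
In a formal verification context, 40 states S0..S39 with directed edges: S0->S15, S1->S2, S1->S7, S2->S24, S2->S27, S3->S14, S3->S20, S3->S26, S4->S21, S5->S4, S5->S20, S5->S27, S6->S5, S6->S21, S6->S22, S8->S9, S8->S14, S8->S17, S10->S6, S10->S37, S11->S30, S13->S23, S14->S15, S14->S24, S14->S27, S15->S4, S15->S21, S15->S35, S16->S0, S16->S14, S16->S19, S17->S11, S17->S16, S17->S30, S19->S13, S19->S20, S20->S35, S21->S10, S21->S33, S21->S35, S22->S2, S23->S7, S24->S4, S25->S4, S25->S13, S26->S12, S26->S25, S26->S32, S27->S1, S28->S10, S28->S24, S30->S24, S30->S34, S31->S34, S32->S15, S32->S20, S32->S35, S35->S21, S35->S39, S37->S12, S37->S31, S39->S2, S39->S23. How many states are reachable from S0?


BFS from S0:
  layer 0: {S0}
  layer 1: {S15}
  layer 2: {S4, S21, S35}
  layer 3: {S10, S33, S39}
  layer 4: {S2, S6, S23, S37}
  layer 5: {S5, S7, S12, S22, S24, S27, S31}
  layer 6: {S1, S20, S34}
Reachable set: {S0, S1, S2, S4, S5, S6, S7, S10, S12, S15, S20, S21, S22, S23, S24, S27, S31, S33, S34, S35, S37, S39}
Count = 22

22


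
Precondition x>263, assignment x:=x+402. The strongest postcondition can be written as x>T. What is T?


Formula: sp(P, x:=E) = exists old_x. (x = E[old_x/x]) AND P[old_x/x] (old_x is the value of x before the assignment; eliminate old_x by solving x = E[old_x/x] for old_x)
Step 1: Precondition P: x>263, i.e. old_x > 263
Step 2: Assignment gives x = old_x + 402, so old_x = x - 402
Step 3: Substitute into P: x - 402 > 263
Step 4: Simplify: x > 263+402 = 665

665


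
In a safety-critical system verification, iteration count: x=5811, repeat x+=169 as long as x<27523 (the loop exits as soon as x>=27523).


Step 1: x goes from 5811 toward 27523 by 169; the body runs while x<27523, so iterations = ceil((bound-start)/step)
Step 2: Distance=21712
Step 3: ceil(21712/169)=129

129


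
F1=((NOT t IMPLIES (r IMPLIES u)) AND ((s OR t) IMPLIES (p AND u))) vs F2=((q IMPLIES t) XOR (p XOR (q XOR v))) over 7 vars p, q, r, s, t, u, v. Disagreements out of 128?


F1 = ((NOT t IMPLIES (r IMPLIES u)) AND ((s OR t) IMPLIES (p AND u)))
F2 = ((q IMPLIES t) XOR (p XOR (q XOR v)))
Evaluate both on each of 128 rows (bits = p,q,r,s,t,u,v):
  row 0 [0000000]: F1=1 F2=1 -> 0
  row 1 [0000001]: F1=1 F2=0 (differ) -> 1
  row 2 [0000010]: F1=1 F2=1 -> 0
  row 3 [0000011]: F1=1 F2=0 (differ) -> 1
  row 4 [0000100]: F1=0 F2=1 (differ) -> 1
  (every remaining row is evaluated the same way; all 128 results are listed next)
Full result column, 8 rows per line (p,q,r,s fixed per line; t,u,v runs 000..111 left to right):
  rows 0-7 [p,q,r,s=0000]: 01011010  (ones: 4)
  rows 8-15 [p,q,r,s=0001]: 10101010  (ones: 4)
  rows 16-23 [p,q,r,s=0010]: 10011010  (ones: 4)
  rows 24-31 [p,q,r,s=0011]: 10101010  (ones: 4)
  rows 32-39 [p,q,r,s=0100]: 01010101  (ones: 4)
  rows 40-47 [p,q,r,s=0101]: 10100101  (ones: 4)
  rows 48-55 [p,q,r,s=0110]: 10010101  (ones: 4)
  rows 56-63 [p,q,r,s=0111]: 10100101  (ones: 4)
  rows 64-71 [p,q,r,s=1000]: 10100110  (ones: 4)
  rows 72-79 [p,q,r,s=1001]: 01100110  (ones: 4)
  rows 80-87 [p,q,r,s=1010]: 01100110  (ones: 4)
  rows 88-95 [p,q,r,s=1011]: 01100110  (ones: 4)
  rows 96-103 [p,q,r,s=1100]: 10101001  (ones: 4)
  rows 104-111 [p,q,r,s=1101]: 01101001  (ones: 4)
  rows 112-119 [p,q,r,s=1110]: 01101001  (ones: 4)
  rows 120-127 [p,q,r,s=1111]: 01101001  (ones: 4)
Disagreements = 4+4+4+4+4+4+4+4+4+4+4+4+4+4+4+4 = 64

64


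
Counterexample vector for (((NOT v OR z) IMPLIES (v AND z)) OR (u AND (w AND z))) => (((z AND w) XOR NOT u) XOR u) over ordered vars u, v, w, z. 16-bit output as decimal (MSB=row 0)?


F1 = (((NOT v OR z) IMPLIES (v AND z)) OR (u AND (w AND z)))
F2 = (((z AND w) XOR NOT u) XOR u)
Counterexample to F1=>F2 is where F1=1 and F2=0.
Evaluate each row (bits = u,v,w,z, MSB first):
  row 0 [0000]: F1=0 F2=1 -> F1&~F2 -> 0
  row 1 [0001]: F1=0 F2=1 -> F1&~F2 -> 0
  row 2 [0010]: F1=0 F2=1 -> F1&~F2 -> 0
  row 3 [0011]: F1=0 F2=0 -> F1&~F2 -> 0
  row 4 [0100]: F1=1 F2=1 -> F1&~F2 -> 0
  row 5 [0101]: F1=1 F2=1 -> F1&~F2 -> 0
  row 6 [0110]: F1=1 F2=1 -> F1&~F2 -> 0
  row 7 [0111]: F1=1 F2=0 -> F1&~F2 -> 1
  row 8 [1000]: F1=0 F2=1 -> F1&~F2 -> 0
  row 9 [1001]: F1=0 F2=1 -> F1&~F2 -> 0
  row 10 [1010]: F1=0 F2=1 -> F1&~F2 -> 0
  row 11 [1011]: F1=1 F2=0 -> F1&~F2 -> 1
  row 12 [1100]: F1=1 F2=1 -> F1&~F2 -> 0
  row 13 [1101]: F1=1 F2=1 -> F1&~F2 -> 0
  row 14 [1110]: F1=1 F2=1 -> F1&~F2 -> 0
  row 15 [1111]: F1=1 F2=0 -> F1&~F2 -> 1
Full result column, 4 rows per line (u,v fixed per line; w,z runs 00..11 left to right):
  rows 0-3 [u,v=00]: 0000  = hex 0
  rows 4-7 [u,v=01]: 0001  = hex 1
  rows 8-11 [u,v=10]: 0001  = hex 1
  rows 12-15 [u,v=11]: 0001  = hex 1
Counterexample vector (row 0 .. row 15) = 0000000100010001
Output column grouped in 4s = 0000 0001 0001 0001 = 0x0111
Convert to decimal digit by digit (value = value*16 + digit):
  0 -> 0
  0*16 + 1 = 1
  1*16 + 1 = 17
  17*16 + 1 = 273
Decimal = 273

273


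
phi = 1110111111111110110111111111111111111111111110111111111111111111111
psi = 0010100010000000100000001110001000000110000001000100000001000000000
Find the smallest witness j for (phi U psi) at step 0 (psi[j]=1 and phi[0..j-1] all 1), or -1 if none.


(phi U psi) at 0: need smallest j with psi[j]=1 and phi[i]=1 for all i in [0,j).
Scan from step 0:
  step 0: phi=1, psi=0 -> continue
  step 1: phi=1, psi=0 -> continue
  step 2: psi=1 and phi held for [0,2) -> witness found
Witness step = 2

2


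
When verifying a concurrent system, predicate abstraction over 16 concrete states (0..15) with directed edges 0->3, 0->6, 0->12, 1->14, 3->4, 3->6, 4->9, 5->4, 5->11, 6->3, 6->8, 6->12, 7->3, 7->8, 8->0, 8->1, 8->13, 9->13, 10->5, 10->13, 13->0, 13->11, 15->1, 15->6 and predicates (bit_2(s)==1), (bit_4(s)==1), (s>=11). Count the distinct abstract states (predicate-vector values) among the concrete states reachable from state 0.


BFS from 0:
Concrete reachable: {0, 1, 3, 4, 6, 8, 9, 11, 12, 13, 14}
Abstract via predicates (bit_2(s)==1), (bit_4(s)==1), (s>=11):
  (0,0,0) <- {0, 1, 3, 8, 9}
  (0,0,1) <- {11}
  (1,0,0) <- {4, 6}
  (1,0,1) <- {12, 13, 14}
Distinct abstract states = 4

4


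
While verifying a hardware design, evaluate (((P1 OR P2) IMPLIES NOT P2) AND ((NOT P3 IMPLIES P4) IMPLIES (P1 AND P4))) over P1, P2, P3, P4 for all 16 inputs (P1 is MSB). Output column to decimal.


Formula: (((P1 OR P2) IMPLIES NOT P2) AND ((NOT P3 IMPLIES P4) IMPLIES (P1 AND P4))) over P1, P2, P3, P4 (16 rows)
Evaluate each row (bits = P1,P2,P3,P4, MSB first):
  row 0 [0000]: (((0 OR 0) IMPLIES NOT 0) AND ((NOT 0 IMPLIES 0) IMPLIES (0 AND 0))) -> 1
  row 1 [0001]: (((0 OR 0) IMPLIES NOT 0) AND ((NOT 0 IMPLIES 1) IMPLIES (0 AND 1))) -> 0
  row 2 [0010]: (((0 OR 0) IMPLIES NOT 0) AND ((NOT 1 IMPLIES 0) IMPLIES (0 AND 0))) -> 0
  row 3 [0011]: (((0 OR 0) IMPLIES NOT 0) AND ((NOT 1 IMPLIES 1) IMPLIES (0 AND 1))) -> 0
  row 4 [0100]: (((0 OR 1) IMPLIES NOT 1) AND ((NOT 0 IMPLIES 0) IMPLIES (0 AND 0))) -> 0
  row 5 [0101]: (((0 OR 1) IMPLIES NOT 1) AND ((NOT 0 IMPLIES 1) IMPLIES (0 AND 1))) -> 0
  row 6 [0110]: (((0 OR 1) IMPLIES NOT 1) AND ((NOT 1 IMPLIES 0) IMPLIES (0 AND 0))) -> 0
  row 7 [0111]: (((0 OR 1) IMPLIES NOT 1) AND ((NOT 1 IMPLIES 1) IMPLIES (0 AND 1))) -> 0
  row 8 [1000]: (((1 OR 0) IMPLIES NOT 0) AND ((NOT 0 IMPLIES 0) IMPLIES (1 AND 0))) -> 1
  row 9 [1001]: (((1 OR 0) IMPLIES NOT 0) AND ((NOT 0 IMPLIES 1) IMPLIES (1 AND 1))) -> 1
  row 10 [1010]: (((1 OR 0) IMPLIES NOT 0) AND ((NOT 1 IMPLIES 0) IMPLIES (1 AND 0))) -> 0
  row 11 [1011]: (((1 OR 0) IMPLIES NOT 0) AND ((NOT 1 IMPLIES 1) IMPLIES (1 AND 1))) -> 1
  row 12 [1100]: (((1 OR 1) IMPLIES NOT 1) AND ((NOT 0 IMPLIES 0) IMPLIES (1 AND 0))) -> 0
  row 13 [1101]: (((1 OR 1) IMPLIES NOT 1) AND ((NOT 0 IMPLIES 1) IMPLIES (1 AND 1))) -> 0
  row 14 [1110]: (((1 OR 1) IMPLIES NOT 1) AND ((NOT 1 IMPLIES 0) IMPLIES (1 AND 0))) -> 0
  row 15 [1111]: (((1 OR 1) IMPLIES NOT 1) AND ((NOT 1 IMPLIES 1) IMPLIES (1 AND 1))) -> 0
Full result column, 4 rows per line (P1,P2 fixed per line; P3,P4 runs 00..11 left to right):
  rows 0-3 [P1,P2=00]: 1000  = hex 8
  rows 4-7 [P1,P2=01]: 0000  = hex 0
  rows 8-11 [P1,P2=10]: 1101  = hex D
  rows 12-15 [P1,P2=11]: 0000  = hex 0
Output column (row 0 .. row 15) = 1000000011010000
Output column grouped in 4s = 1000 0000 1101 0000 = 0x80D0
Convert to decimal digit by digit (value = value*16 + digit):
  8 -> 8
  8*16 + 0 = 128
  128*16 + 13 (D) = 2061
  2061*16 + 0 = 32976
Decimal = 32976

32976


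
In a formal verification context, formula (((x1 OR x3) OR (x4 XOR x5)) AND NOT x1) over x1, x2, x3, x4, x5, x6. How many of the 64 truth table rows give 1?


Formula: (((x1 OR x3) OR (x4 XOR x5)) AND NOT x1) over 6 vars (64 rows)
Evaluate each row (x1, x2, x3, x4, x5, x6 as bits, MSB first):
  row 0 [000000]: (((0 OR 0) OR (0 XOR 0)) AND NOT 0) -> 0
  row 1 [000001]: (((0 OR 0) OR (0 XOR 0)) AND NOT 0) -> 0
  row 2 [000010]: (((0 OR 0) OR (0 XOR 1)) AND NOT 0) -> 1
  row 3 [000011]: (((0 OR 0) OR (0 XOR 1)) AND NOT 0) -> 1
  row 4 [000100]: (((0 OR 0) OR (1 XOR 0)) AND NOT 0) -> 1
  (every remaining row is evaluated the same way; all 64 results are listed next)
Full result column, 8 rows per line (x1,x2,x3 fixed per line; x4,x5,x6 runs 000..111 left to right):
  rows 0-7 [x1,x2,x3=000]: 00111100  (ones: 4)
  rows 8-15 [x1,x2,x3=001]: 11111111  (ones: 8)
  rows 16-23 [x1,x2,x3=010]: 00111100  (ones: 4)
  rows 24-31 [x1,x2,x3=011]: 11111111  (ones: 8)
  rows 32-39 [x1,x2,x3=100]: 00000000  (ones: 0)
  rows 40-47 [x1,x2,x3=101]: 00000000  (ones: 0)
  rows 48-55 [x1,x2,x3=110]: 00000000  (ones: 0)
  rows 56-63 [x1,x2,x3=111]: 00000000  (ones: 0)
Count of 1-rows = 4+8+4+8+0+0+0+0 = 24

24


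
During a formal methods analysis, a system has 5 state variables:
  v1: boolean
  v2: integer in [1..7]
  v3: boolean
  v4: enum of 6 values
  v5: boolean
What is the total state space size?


State space = product of domain sizes of all variables.
Domain sizes:
  v1 (boolean): 2
  v2 (integer in [1..7]): 7
  v3 (boolean): 2
  v4 (enum of 6 values): 6
  v5 (boolean): 2
Product = 2 * 7 * 2 * 6 * 2 = 336

336


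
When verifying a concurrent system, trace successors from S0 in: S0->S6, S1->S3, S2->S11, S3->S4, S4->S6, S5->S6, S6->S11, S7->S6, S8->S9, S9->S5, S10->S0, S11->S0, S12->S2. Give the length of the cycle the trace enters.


Trace from S0 until a state repeats:
  S0 -> S6 -> S11 -> S0
S0 first seen at step 0, revisited at step 3.
Cycle length = 3 - 0 = 3

3


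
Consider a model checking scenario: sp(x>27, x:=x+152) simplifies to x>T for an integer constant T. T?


Formula: sp(P, x:=E) = exists old_x. (x = E[old_x/x]) AND P[old_x/x] (old_x is the value of x before the assignment; eliminate old_x by solving x = E[old_x/x] for old_x)
Step 1: Precondition P: x>27, i.e. old_x > 27
Step 2: Assignment gives x = old_x + 152, so old_x = x - 152
Step 3: Substitute into P: x - 152 > 27
Step 4: Simplify: x > 27+152 = 179

179


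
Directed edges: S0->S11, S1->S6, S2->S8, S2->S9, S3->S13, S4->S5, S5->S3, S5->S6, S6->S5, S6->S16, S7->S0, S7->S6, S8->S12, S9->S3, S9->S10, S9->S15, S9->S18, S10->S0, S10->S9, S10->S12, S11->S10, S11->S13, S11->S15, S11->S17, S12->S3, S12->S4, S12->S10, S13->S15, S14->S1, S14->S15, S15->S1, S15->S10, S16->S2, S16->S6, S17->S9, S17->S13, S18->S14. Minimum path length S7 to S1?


BFS layer-by-layer from S7:
  dist 0: {S7}
  dist 1: {S0, S6}
  dist 2: {S5, S11, S16}
  dist 3: {S2, S3, S10, S13, S15, S17}
  dist 4: {S1, S8, S9, S12}
  -> S1 reached at distance 4
Shortest path length = 4

4


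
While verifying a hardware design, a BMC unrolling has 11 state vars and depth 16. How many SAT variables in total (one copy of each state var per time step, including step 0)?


BMC unrolls to depth k, creating one copy of each state var for steps 0..k.
Step count = 16 + 1 = 17 (steps 0 through 16)
Vars per step = 11
Total = 11 * 17 = 187

187


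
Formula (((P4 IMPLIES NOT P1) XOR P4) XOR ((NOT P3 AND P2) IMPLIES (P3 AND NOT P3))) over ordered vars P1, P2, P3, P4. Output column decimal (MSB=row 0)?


Formula: (((P4 IMPLIES NOT P1) XOR P4) XOR ((NOT P3 AND P2) IMPLIES (P3 AND NOT P3))) over P1, P2, P3, P4 (16 rows)
Evaluate each row (bits = P1,P2,P3,P4, MSB first):
  row 0 [0000]: (((0 IMPLIES NOT 0) XOR 0) XOR ((NOT 0 AND 0) IMPLIES (0 AND NOT 0))) -> 0
  row 1 [0001]: (((1 IMPLIES NOT 0) XOR 1) XOR ((NOT 0 AND 0) IMPLIES (0 AND NOT 0))) -> 1
  row 2 [0010]: (((0 IMPLIES NOT 0) XOR 0) XOR ((NOT 1 AND 0) IMPLIES (1 AND NOT 1))) -> 0
  row 3 [0011]: (((1 IMPLIES NOT 0) XOR 1) XOR ((NOT 1 AND 0) IMPLIES (1 AND NOT 1))) -> 1
  row 4 [0100]: (((0 IMPLIES NOT 0) XOR 0) XOR ((NOT 0 AND 1) IMPLIES (0 AND NOT 0))) -> 1
  row 5 [0101]: (((1 IMPLIES NOT 0) XOR 1) XOR ((NOT 0 AND 1) IMPLIES (0 AND NOT 0))) -> 0
  row 6 [0110]: (((0 IMPLIES NOT 0) XOR 0) XOR ((NOT 1 AND 1) IMPLIES (1 AND NOT 1))) -> 0
  row 7 [0111]: (((1 IMPLIES NOT 0) XOR 1) XOR ((NOT 1 AND 1) IMPLIES (1 AND NOT 1))) -> 1
  row 8 [1000]: (((0 IMPLIES NOT 1) XOR 0) XOR ((NOT 0 AND 0) IMPLIES (0 AND NOT 0))) -> 0
  row 9 [1001]: (((1 IMPLIES NOT 1) XOR 1) XOR ((NOT 0 AND 0) IMPLIES (0 AND NOT 0))) -> 0
  row 10 [1010]: (((0 IMPLIES NOT 1) XOR 0) XOR ((NOT 1 AND 0) IMPLIES (1 AND NOT 1))) -> 0
  row 11 [1011]: (((1 IMPLIES NOT 1) XOR 1) XOR ((NOT 1 AND 0) IMPLIES (1 AND NOT 1))) -> 0
  row 12 [1100]: (((0 IMPLIES NOT 1) XOR 0) XOR ((NOT 0 AND 1) IMPLIES (0 AND NOT 0))) -> 1
  row 13 [1101]: (((1 IMPLIES NOT 1) XOR 1) XOR ((NOT 0 AND 1) IMPLIES (0 AND NOT 0))) -> 1
  row 14 [1110]: (((0 IMPLIES NOT 1) XOR 0) XOR ((NOT 1 AND 1) IMPLIES (1 AND NOT 1))) -> 0
  row 15 [1111]: (((1 IMPLIES NOT 1) XOR 1) XOR ((NOT 1 AND 1) IMPLIES (1 AND NOT 1))) -> 0
Full result column, 4 rows per line (P1,P2 fixed per line; P3,P4 runs 00..11 left to right):
  rows 0-3 [P1,P2=00]: 0101  = hex 5
  rows 4-7 [P1,P2=01]: 1001  = hex 9
  rows 8-11 [P1,P2=10]: 0000  = hex 0
  rows 12-15 [P1,P2=11]: 1100  = hex C
Output column (row 0 .. row 15) = 0101100100001100
Output column grouped in 4s = 0101 1001 0000 1100 = 0x590C
Convert to decimal digit by digit (value = value*16 + digit):
  5 -> 5
  5*16 + 9 = 89
  89*16 + 0 = 1424
  1424*16 + 12 (C) = 22796
Decimal = 22796

22796


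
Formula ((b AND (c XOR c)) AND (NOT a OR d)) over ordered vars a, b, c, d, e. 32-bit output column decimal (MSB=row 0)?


Formula: ((b AND (c XOR c)) AND (NOT a OR d)) over a, b, c, d, e (32 rows)
Evaluate each row (bits = a,b,c,d,e, MSB first):
  row 0 [00000]: ((0 AND (0 XOR 0)) AND (NOT 0 OR 0)) -> 0
  row 1 [00001]: ((0 AND (0 XOR 0)) AND (NOT 0 OR 0)) -> 0
  row 2 [00010]: ((0 AND (0 XOR 0)) AND (NOT 0 OR 1)) -> 0
  row 3 [00011]: ((0 AND (0 XOR 0)) AND (NOT 0 OR 1)) -> 0
  row 4 [00100]: ((0 AND (1 XOR 1)) AND (NOT 0 OR 0)) -> 0
  row 5 [00101]: ((0 AND (1 XOR 1)) AND (NOT 0 OR 0)) -> 0
  row 6 [00110]: ((0 AND (1 XOR 1)) AND (NOT 0 OR 1)) -> 0
  row 7 [00111]: ((0 AND (1 XOR 1)) AND (NOT 0 OR 1)) -> 0
  row 8 [01000]: ((1 AND (0 XOR 0)) AND (NOT 0 OR 0)) -> 0
  row 9 [01001]: ((1 AND (0 XOR 0)) AND (NOT 0 OR 0)) -> 0
  row 10 [01010]: ((1 AND (0 XOR 0)) AND (NOT 0 OR 1)) -> 0
  row 11 [01011]: ((1 AND (0 XOR 0)) AND (NOT 0 OR 1)) -> 0
  row 12 [01100]: ((1 AND (1 XOR 1)) AND (NOT 0 OR 0)) -> 0
  row 13 [01101]: ((1 AND (1 XOR 1)) AND (NOT 0 OR 0)) -> 0
  row 14 [01110]: ((1 AND (1 XOR 1)) AND (NOT 0 OR 1)) -> 0
  row 15 [01111]: ((1 AND (1 XOR 1)) AND (NOT 0 OR 1)) -> 0
  row 16 [10000]: ((0 AND (0 XOR 0)) AND (NOT 1 OR 0)) -> 0
  row 17 [10001]: ((0 AND (0 XOR 0)) AND (NOT 1 OR 0)) -> 0
  row 18 [10010]: ((0 AND (0 XOR 0)) AND (NOT 1 OR 1)) -> 0
  row 19 [10011]: ((0 AND (0 XOR 0)) AND (NOT 1 OR 1)) -> 0
  row 20 [10100]: ((0 AND (1 XOR 1)) AND (NOT 1 OR 0)) -> 0
  row 21 [10101]: ((0 AND (1 XOR 1)) AND (NOT 1 OR 0)) -> 0
  row 22 [10110]: ((0 AND (1 XOR 1)) AND (NOT 1 OR 1)) -> 0
  row 23 [10111]: ((0 AND (1 XOR 1)) AND (NOT 1 OR 1)) -> 0
  row 24 [11000]: ((1 AND (0 XOR 0)) AND (NOT 1 OR 0)) -> 0
  row 25 [11001]: ((1 AND (0 XOR 0)) AND (NOT 1 OR 0)) -> 0
  row 26 [11010]: ((1 AND (0 XOR 0)) AND (NOT 1 OR 1)) -> 0
  row 27 [11011]: ((1 AND (0 XOR 0)) AND (NOT 1 OR 1)) -> 0
  row 28 [11100]: ((1 AND (1 XOR 1)) AND (NOT 1 OR 0)) -> 0
  row 29 [11101]: ((1 AND (1 XOR 1)) AND (NOT 1 OR 0)) -> 0
  row 30 [11110]: ((1 AND (1 XOR 1)) AND (NOT 1 OR 1)) -> 0
  row 31 [11111]: ((1 AND (1 XOR 1)) AND (NOT 1 OR 1)) -> 0
Full result column, 4 rows per line (a,b,c fixed per line; d,e runs 00..11 left to right):
  rows 0-3 [a,b,c=000]: 0000  = hex 0
  rows 4-7 [a,b,c=001]: 0000  = hex 0
  rows 8-11 [a,b,c=010]: 0000  = hex 0
  rows 12-15 [a,b,c=011]: 0000  = hex 0
  rows 16-19 [a,b,c=100]: 0000  = hex 0
  rows 20-23 [a,b,c=101]: 0000  = hex 0
  rows 24-27 [a,b,c=110]: 0000  = hex 0
  rows 28-31 [a,b,c=111]: 0000  = hex 0
Output column (row 0 .. row 31) = 00000000000000000000000000000000
Output column grouped in 4s = 0000 0000 0000 0000 0000 0000 0000 0000 = 0x00000000
Convert to decimal digit by digit (value = value*16 + digit):
  0 -> 0
  0*16 + 0 = 0
  0*16 + 0 = 0
  0*16 + 0 = 0
  0*16 + 0 = 0
  0*16 + 0 = 0
  0*16 + 0 = 0
  0*16 + 0 = 0
Decimal = 0

0
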